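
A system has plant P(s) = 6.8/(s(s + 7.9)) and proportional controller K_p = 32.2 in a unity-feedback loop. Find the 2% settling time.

From 1 + K_pP(s) = 0: s² + 7.9s + 219 = 0 ⇒ ω_n = 14.8, ζ = 0.2669.
2% settling time T_s ≈ 4/(ζω_n) = 4/3.95 = 1.01 s.

T_s ≈ 1.01 s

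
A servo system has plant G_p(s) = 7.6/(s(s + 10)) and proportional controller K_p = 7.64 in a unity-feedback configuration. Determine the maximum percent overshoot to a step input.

Closed-loop characteristic equation: s² + 10s + 58.06 = 0, so ω_n = 7.62 rad/s and ζ = 10/(2·7.62) = 0.6562.
%OS = 100·exp(−πζ/√(1−ζ²)) = 100·exp(−π·0.6562/√0.5694) = 6.51%.

6.51%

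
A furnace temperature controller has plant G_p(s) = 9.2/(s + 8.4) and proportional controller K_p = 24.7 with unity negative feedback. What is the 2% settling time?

T_s ≈ 0.017 s

Closed-loop transfer function: T(s) = K_p·G_p(s)/(1 + K_p·G_p(s)) = 227.2/(s + 8.4 + 227.2) = 227.2/(s + 235.6).
Time constant τ = 1/235.6 = 0.004244 s, so the 2% settling time is about 4τ = 0.017 s.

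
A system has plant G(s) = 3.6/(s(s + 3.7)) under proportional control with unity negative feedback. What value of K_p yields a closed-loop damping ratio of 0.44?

K_p = 4.91

Closed-loop characteristic equation: s² + 3.7s + K_p·3.6 = 0.
So ω_n = √(3.6K_p) and 2ζω_n = 3.7, giving ζ = 3.7/(2√(3.6K_p)).
Setting ζ = 0.44: √(3.6K_p) = 3.7/(2·0.44) = 4.205, so K_p = 17.68/3.6 = 4.91.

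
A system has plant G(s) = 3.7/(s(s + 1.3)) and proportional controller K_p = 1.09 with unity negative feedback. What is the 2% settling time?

From 1 + K_pG(s) = 0: s² + 1.3s + 4.033 = 0 ⇒ ω_n = 2.008, ζ = 0.3237.
2% settling time T_s ≈ 4/(ζω_n) = 4/0.65 = 6.15 s.

T_s ≈ 6.15 s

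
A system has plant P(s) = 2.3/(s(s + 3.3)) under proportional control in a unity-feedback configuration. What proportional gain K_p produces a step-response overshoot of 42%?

K_p = 16.7

From %OS = 100·exp(−πζ/√(1−ζ²)) = 42%, ζ = −ln(0.42)/√(π²+ln²(0.42)) = 0.2662.
Characteristic equation s² + 3.3s + 2.3K_p = 0 gives ζ = 3.3/(2√(2.3K_p)).
Setting ζ = 0.2662: √(2.3K_p) = 3.3/(2·0.2662) = 6.199, so K_p = 38.43/2.3 = 16.7.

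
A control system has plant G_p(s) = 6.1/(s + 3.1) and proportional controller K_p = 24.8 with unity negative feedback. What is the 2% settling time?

T_s ≈ 0.0259 s

Closed-loop transfer function: T(s) = K_p·G_p(s)/(1 + K_p·G_p(s)) = 151.3/(s + 3.1 + 151.3) = 151.3/(s + 154.4).
Time constant τ = 1/154.4 = 0.006478 s, so the 2% settling time is about 4τ = 0.0259 s.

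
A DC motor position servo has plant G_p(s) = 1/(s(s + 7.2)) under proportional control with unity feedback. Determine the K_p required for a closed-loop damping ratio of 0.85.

K_p = 17.9

Closed-loop characteristic equation: s² + 7.2s + K_p·1 = 0.
So ω_n = √(1K_p) and 2ζω_n = 7.2, giving ζ = 7.2/(2√(1K_p)).
Setting ζ = 0.85: √(1K_p) = 7.2/(2·0.85) = 4.235, so K_p = 17.94/1 = 17.9.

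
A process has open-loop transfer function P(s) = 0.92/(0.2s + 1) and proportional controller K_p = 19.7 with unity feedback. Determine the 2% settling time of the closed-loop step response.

Closed loop: T(s) = K_p·P/(1+K_p·P) = 18.12/(0.2s + 1 + 18.12), with pole at s = −(1 + 18.12)/0.2 = −95.62.
τ = 1/95.62 = 0.01046 s, so 2% settling time ≈ 4τ = 0.0418 s.

T_s ≈ 0.0418 s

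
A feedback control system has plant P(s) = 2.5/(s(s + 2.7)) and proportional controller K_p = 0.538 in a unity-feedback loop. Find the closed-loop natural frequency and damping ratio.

1 + K_p·P(s) = 0 gives s² + 2.7s + 1.345 = 0.
Matching s² + 2ζω_n s + ω_n²: ω_n = √1.345 = 1.16 rad/s and 2ζω_n = 2.7, so ζ = 2.7/(2·1.16) = 1.16.

ω_n = 1.16 rad/s, ζ = 1.16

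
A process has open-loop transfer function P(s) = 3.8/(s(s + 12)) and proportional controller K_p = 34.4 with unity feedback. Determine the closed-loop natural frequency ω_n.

1 + K_p·P(s) = 0 gives s² + 12s + 130.7 = 0.
Matching s² + 2ζω_n s + ω_n²: ω_n = √130.7 = 11.43 rad/s and 2ζω_n = 12, so ζ = 12/(2·11.43) = 0.525.

ω_n = 11.4 rad/s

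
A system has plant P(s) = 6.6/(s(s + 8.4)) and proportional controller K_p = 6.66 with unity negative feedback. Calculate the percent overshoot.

The closed-loop denominator s² + 8.4s + 43.96 gives ω_n = √43.96 = 6.63 and ζ = 8.4/(2ω_n) = 0.6335.
%OS = 100·exp(−πζ/√(1−ζ²)) = 100·exp(−π·0.6335/√0.5987) = 7.64%.

7.64%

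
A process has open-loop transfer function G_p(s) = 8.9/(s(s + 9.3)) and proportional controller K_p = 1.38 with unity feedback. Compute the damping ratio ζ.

1 + K_p·G_p(s) = 0 gives s² + 9.3s + 12.28 = 0.
So ω_n² = 12.28 ⇒ ω_n = 3.505 rad/s, and ζ = 9.3/(2ω_n) = 1.33.

ζ = 1.33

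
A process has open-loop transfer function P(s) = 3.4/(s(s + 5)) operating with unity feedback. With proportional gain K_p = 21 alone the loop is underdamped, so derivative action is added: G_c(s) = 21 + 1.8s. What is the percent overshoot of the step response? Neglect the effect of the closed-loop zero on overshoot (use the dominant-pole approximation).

6.42%

Forward path: (21 + 1.8s)·3.4/(s(s+5)). The closed-loop characteristic equation is s² + (5 + 3.4·1.8)s + 3.4·21 = 0.
That is s² + 11.12s + 71.4 = 0, so ω_n = 8.45 rad/s and ζ = 11.12/(2·8.45) = 0.658.
%OS = 100·exp(−πζ/√(1−ζ²)) = 6.42%.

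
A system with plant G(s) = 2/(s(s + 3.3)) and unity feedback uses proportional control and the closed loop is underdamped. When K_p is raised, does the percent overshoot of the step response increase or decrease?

increase

ζ = 3.3/(2√(2K_p)) decreases as K_p grows; lower damping means more overshoot.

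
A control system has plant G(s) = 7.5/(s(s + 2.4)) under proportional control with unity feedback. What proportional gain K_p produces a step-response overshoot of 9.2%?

From %OS = 100·exp(−πζ/√(1−ζ²)) = 9.2%, ζ = −ln(0.092)/√(π²+ln²(0.092)) = 0.6048.
Characteristic equation s² + 2.4s + 7.5K_p = 0 gives ζ = 2.4/(2√(7.5K_p)).
Setting ζ = 0.6048: √(7.5K_p) = 2.4/(2·0.6048) = 1.984, so K_p = 3.937/7.5 = 0.525.

K_p = 0.525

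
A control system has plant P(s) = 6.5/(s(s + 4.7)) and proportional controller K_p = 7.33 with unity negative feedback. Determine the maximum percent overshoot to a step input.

From 1 + K_pP(s) = 0: s² + 4.7s + 47.65 = 0 ⇒ ω_n = 6.903, ζ = 0.3405.
%OS = 100·exp(−πζ/√(1−ζ²)) = 100·exp(−π·0.3405/√0.8841) = 32.1%.

32.1%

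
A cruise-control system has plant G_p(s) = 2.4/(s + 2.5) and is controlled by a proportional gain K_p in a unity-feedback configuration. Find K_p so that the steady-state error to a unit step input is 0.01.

The loop is type 0, so e_ss(step) = 1/(1 + K_pos) with K_pos = K_p·G_p(0).
G_p(0) = 0.96. Require 1/(1 + K_p·0.96) = 0.01, so 1 + 0.96·K_p = 100.
K_p = (100 − 1)/0.96 = 103.

K_p = 103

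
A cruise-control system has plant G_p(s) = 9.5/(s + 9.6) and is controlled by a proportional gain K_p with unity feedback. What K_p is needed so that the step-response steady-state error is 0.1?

K_p = 9.09

Steady-state error for a unit step on this type-0 loop is 1/(1 + K_p·G_p(0)).
G_p(0) = 0.9896. Require 1/(1 + K_p·0.9896) = 0.1, so 1 + 0.9896·K_p = 10.
K_p = (10 − 1)/0.9896 = 9.09.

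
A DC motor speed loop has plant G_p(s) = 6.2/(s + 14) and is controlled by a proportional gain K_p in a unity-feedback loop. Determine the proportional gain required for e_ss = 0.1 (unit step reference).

K_p = 20.3

For a type-0 loop with proportional control, e_ss = 1/(1 + K_p·G_p(0)).
G_p(0) = 0.4429. Require 1/(1 + K_p·0.4429) = 0.1, so 1 + 0.4429·K_p = 10.
K_p = (10 − 1)/0.4429 = 20.3.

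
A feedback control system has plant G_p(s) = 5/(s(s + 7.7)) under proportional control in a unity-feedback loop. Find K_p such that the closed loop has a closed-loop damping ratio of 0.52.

Closed-loop characteristic equation: s² + 7.7s + K_p·5 = 0.
So ω_n = √(5K_p) and 2ζω_n = 7.7, giving ζ = 7.7/(2√(5K_p)).
Setting ζ = 0.52: √(5K_p) = 7.7/(2·0.52) = 7.404, so K_p = 54.82/5 = 11.

K_p = 11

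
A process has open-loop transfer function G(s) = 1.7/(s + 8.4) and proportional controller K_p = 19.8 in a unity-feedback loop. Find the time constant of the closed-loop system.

Closed-loop transfer function: T(s) = K_p·G(s)/(1 + K_p·G(s)) = 33.66/(s + 8.4 + 33.66) = 33.66/(s + 42.06).
Time constant τ = 1/42.06 = 0.0238 s.

τ = 0.0238 s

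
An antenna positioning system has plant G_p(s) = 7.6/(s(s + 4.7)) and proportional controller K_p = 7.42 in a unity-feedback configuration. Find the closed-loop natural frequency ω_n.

ω_n = 7.51 rad/s

1 + K_p·G_p(s) = 0 gives s² + 4.7s + 56.39 = 0.
So ω_n² = 56.39 ⇒ ω_n = 7.509 rad/s, and ζ = 4.7/(2ω_n) = 0.313.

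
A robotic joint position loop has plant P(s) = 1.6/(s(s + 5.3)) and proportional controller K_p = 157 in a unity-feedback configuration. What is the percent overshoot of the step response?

58.7%

The closed-loop denominator s² + 5.3s + 251.2 gives ω_n = √251.2 = 15.85 and ζ = 5.3/(2ω_n) = 0.1672.
%OS = 100·exp(−πζ/√(1−ζ²)) = 100·exp(−π·0.1672/√0.972) = 58.7%.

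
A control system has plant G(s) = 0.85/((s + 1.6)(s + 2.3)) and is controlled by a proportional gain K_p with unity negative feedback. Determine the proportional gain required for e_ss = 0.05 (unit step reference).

Steady-state error for a unit step on this type-0 loop is 1/(1 + K_p·G(0)).
G(0) = 0.231. Require 1/(1 + K_p·0.231) = 0.05, so 1 + 0.231·K_p = 20.
K_p = (20 − 1)/0.231 = 82.3.

K_p = 82.3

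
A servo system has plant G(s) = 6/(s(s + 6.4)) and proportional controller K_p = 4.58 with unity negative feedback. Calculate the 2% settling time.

Closed-loop characteristic equation: s² + 6.4s + 27.48 = 0, so ω_n = 5.242 rad/s and ζ = 6.4/(2·5.242) = 0.6104.
2% settling time T_s ≈ 4/(ζω_n) = 4/3.2 = 1.25 s.

T_s ≈ 1.25 s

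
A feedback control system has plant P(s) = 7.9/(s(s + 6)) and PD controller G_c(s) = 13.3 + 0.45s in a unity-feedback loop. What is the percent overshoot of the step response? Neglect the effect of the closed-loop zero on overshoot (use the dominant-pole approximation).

Forward path: (13.3 + 0.45s)·7.9/(s(s+6)). The closed-loop characteristic equation is s² + (6 + 7.9·0.45)s + 7.9·13.3 = 0.
That is s² + 9.555s + 105.1 = 0, so ω_n = 10.25 rad/s and ζ = 9.555/(2·10.25) = 0.4661.
%OS = 100·exp(−πζ/√(1−ζ²)) = 19.1%.

19.1%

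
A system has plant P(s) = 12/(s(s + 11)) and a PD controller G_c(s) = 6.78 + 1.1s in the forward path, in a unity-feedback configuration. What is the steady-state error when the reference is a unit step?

The open loop G_c(s)P(s) has a pole at the origin (type 1), so the static position error constant is infinite and e_ss = 1/(1+∞) = 0.

0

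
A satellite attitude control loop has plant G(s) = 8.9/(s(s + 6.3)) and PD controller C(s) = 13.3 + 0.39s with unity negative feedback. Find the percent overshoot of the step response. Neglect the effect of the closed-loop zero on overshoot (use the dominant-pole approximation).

Forward path: (13.3 + 0.39s)·8.9/(s(s+6.3)). The closed-loop characteristic equation is s² + (6.3 + 8.9·0.39)s + 8.9·13.3 = 0.
That is s² + 9.771s + 118.4 = 0, so ω_n = 10.88 rad/s and ζ = 9.771/(2·10.88) = 0.449.
%OS = 100·exp(−πζ/√(1−ζ²)) = 20.6%.

20.6%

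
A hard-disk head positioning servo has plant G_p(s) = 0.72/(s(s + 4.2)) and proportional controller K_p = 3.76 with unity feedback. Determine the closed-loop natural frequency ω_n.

ω_n = 1.65 rad/s

1 + K_p·G_p(s) = 0 gives s² + 4.2s + 2.707 = 0.
So ω_n² = 2.707 ⇒ ω_n = 1.645 rad/s, and ζ = 4.2/(2ω_n) = 1.28.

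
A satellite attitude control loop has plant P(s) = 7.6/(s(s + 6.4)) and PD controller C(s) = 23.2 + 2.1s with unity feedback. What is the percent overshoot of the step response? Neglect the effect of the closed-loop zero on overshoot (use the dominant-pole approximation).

0.743%

Forward path: (23.2 + 2.1s)·7.6/(s(s+6.4)). The closed-loop characteristic equation is s² + (6.4 + 7.6·2.1)s + 7.6·23.2 = 0.
That is s² + 22.36s + 176.3 = 0, so ω_n = 13.28 rad/s and ζ = 22.36/(2·13.28) = 0.842.
%OS = 100·exp(−πζ/√(1−ζ²)) = 0.743%.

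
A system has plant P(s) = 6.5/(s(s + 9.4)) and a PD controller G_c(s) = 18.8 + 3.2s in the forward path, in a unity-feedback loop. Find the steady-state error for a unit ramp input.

0.0769

The loop has one pole at the origin (type 1). Velocity error constant K_v = lim_{s→0} s·G_c(s)P(s) = 18.8·6.5/9.4 = 13.
Steady-state error to a unit ramp: e_ss = 1/K_v = 0.0769.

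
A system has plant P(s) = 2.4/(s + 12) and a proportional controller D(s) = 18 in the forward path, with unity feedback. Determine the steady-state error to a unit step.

0.217

The loop is type 0. Static position error constant K_pos = D(0)·P(0) = 18·0.2 = 3.6.
Steady-state error to a unit step: e_ss = 1/(1+K_pos) = 1/4.6 = 0.217.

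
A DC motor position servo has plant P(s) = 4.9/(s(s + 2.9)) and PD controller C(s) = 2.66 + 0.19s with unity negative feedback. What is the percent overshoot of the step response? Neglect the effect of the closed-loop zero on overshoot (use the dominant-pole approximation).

Forward path: (2.66 + 0.19s)·4.9/(s(s+2.9)). The closed-loop characteristic equation is s² + (2.9 + 4.9·0.19)s + 4.9·2.66 = 0.
That is s² + 3.831s + 13.03 = 0, so ω_n = 3.61 rad/s and ζ = 3.831/(2·3.61) = 0.5306.
%OS = 100·exp(−πζ/√(1−ζ²)) = 14%.

14%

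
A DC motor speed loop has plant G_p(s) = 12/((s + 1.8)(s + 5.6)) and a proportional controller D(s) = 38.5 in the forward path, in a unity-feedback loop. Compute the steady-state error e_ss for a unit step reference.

0.0214

The loop is type 0. Static position error constant K_pos = D(0)·G_p(0) = 38.5·1.19 = 45.83.
Steady-state error to a unit step: e_ss = 1/(1+K_pos) = 1/46.83 = 0.0214.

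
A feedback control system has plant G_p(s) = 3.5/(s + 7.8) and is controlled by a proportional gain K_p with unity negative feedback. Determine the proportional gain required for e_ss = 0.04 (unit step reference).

K_p = 53.5

For a type-0 loop with proportional control, e_ss = 1/(1 + K_p·G_p(0)).
G_p(0) = 0.4487. Require 1/(1 + K_p·0.4487) = 0.04, so 1 + 0.4487·K_p = 25.
K_p = (25 − 1)/0.4487 = 53.5.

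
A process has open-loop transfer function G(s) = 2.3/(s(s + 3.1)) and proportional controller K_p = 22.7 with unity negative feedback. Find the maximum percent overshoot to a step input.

From 1 + K_pG(s) = 0: s² + 3.1s + 52.21 = 0 ⇒ ω_n = 7.226, ζ = 0.2145.
%OS = 100·exp(−πζ/√(1−ζ²)) = 100·exp(−π·0.2145/√0.954) = 50.2%.

50.2%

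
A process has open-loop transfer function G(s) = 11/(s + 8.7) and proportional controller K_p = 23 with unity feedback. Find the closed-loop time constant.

Closed-loop transfer function: T(s) = K_p·G(s)/(1 + K_p·G(s)) = 253/(s + 8.7 + 253) = 253/(s + 261.7).
Time constant τ = 1/261.7 = 0.00382 s.

τ = 0.00382 s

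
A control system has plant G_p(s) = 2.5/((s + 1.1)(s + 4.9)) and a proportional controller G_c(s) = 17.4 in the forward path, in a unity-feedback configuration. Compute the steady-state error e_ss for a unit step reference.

0.11

The loop is type 0. Static position error constant K_pos = G_c(0)·G_p(0) = 17.4·0.4638 = 8.071.
Steady-state error to a unit step: e_ss = 1/(1+K_pos) = 1/9.071 = 0.11.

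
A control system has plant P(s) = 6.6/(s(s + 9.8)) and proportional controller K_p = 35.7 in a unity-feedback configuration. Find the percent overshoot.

34.7%

Closed-loop characteristic equation: s² + 9.8s + 235.6 = 0, so ω_n = 15.35 rad/s and ζ = 9.8/(2·15.35) = 0.3192.
%OS = 100·exp(−πζ/√(1−ζ²)) = 100·exp(−π·0.3192/√0.8981) = 34.7%.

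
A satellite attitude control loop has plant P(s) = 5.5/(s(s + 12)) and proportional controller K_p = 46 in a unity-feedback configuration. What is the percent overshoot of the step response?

27.8%

The closed-loop denominator s² + 12s + 253 gives ω_n = √253 = 15.91 and ζ = 12/(2ω_n) = 0.3772.
%OS = 100·exp(−πζ/√(1−ζ²)) = 100·exp(−π·0.3772/√0.8577) = 27.8%.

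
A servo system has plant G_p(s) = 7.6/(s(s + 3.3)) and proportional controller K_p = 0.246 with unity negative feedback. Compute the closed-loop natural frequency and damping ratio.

1 + K_p·G_p(s) = 0 gives s² + 3.3s + 1.87 = 0.
So ω_n² = 1.87 ⇒ ω_n = 1.367 rad/s, and ζ = 3.3/(2ω_n) = 1.21.

ω_n = 1.37 rad/s, ζ = 1.21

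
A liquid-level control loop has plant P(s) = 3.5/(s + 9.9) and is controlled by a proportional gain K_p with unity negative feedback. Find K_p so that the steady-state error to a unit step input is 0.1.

K_p = 25.5

Steady-state error for a unit step on this type-0 loop is 1/(1 + K_p·P(0)).
P(0) = 0.3535. Require 1/(1 + K_p·0.3535) = 0.1, so 1 + 0.3535·K_p = 10.
K_p = (10 − 1)/0.3535 = 25.5.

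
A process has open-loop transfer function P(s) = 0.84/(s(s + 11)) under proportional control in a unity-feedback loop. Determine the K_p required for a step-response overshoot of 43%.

K_p = 535

From %OS = 100·exp(−πζ/√(1−ζ²)) = 43%, ζ = −ln(0.43)/√(π²+ln²(0.43)) = 0.2594.
Characteristic equation s² + 11s + 0.84K_p = 0 gives ζ = 11/(2√(0.84K_p)).
Setting ζ = 0.2594: √(0.84K_p) = 11/(2·0.2594) = 21.2, so K_p = 449.4/0.84 = 535.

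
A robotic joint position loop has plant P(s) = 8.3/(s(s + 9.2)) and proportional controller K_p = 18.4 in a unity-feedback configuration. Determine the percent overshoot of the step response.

Closed-loop characteristic equation: s² + 9.2s + 152.7 = 0, so ω_n = 12.36 rad/s and ζ = 9.2/(2·12.36) = 0.3722.
%OS = 100·exp(−πζ/√(1−ζ²)) = 100·exp(−π·0.3722/√0.8614) = 28.4%.

28.4%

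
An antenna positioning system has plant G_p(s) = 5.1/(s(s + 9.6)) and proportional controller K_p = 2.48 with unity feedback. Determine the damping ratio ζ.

With unity feedback the closed-loop characteristic equation is s² + 9.6s + 2.48·5.1 = s² + 9.6s + 12.65 = 0.
Matching s² + 2ζω_n s + ω_n²: ω_n = √12.65 = 3.556 rad/s and 2ζω_n = 9.6, so ζ = 9.6/(2·3.556) = 1.35.

ζ = 1.35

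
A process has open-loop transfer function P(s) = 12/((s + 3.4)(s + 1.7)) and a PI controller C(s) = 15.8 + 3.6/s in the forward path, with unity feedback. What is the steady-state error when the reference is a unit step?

0

The open loop C(s)P(s) has a pole at the origin (type 1), so the static position error constant is infinite and e_ss = 1/(1+∞) = 0.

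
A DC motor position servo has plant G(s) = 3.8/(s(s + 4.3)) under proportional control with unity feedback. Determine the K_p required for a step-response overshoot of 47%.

K_p = 22.3

From %OS = 100·exp(−πζ/√(1−ζ²)) = 47%, ζ = −ln(0.47)/√(π²+ln²(0.47)) = 0.2337.
Characteristic equation s² + 4.3s + 3.8K_p = 0 gives ζ = 4.3/(2√(3.8K_p)).
Setting ζ = 0.2337: √(3.8K_p) = 4.3/(2·0.2337) = 9.201, so K_p = 84.65/3.8 = 22.3.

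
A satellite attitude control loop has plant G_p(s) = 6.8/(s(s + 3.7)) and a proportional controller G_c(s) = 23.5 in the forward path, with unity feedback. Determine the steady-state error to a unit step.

The open loop G_c(s)G_p(s) has a pole at the origin (type 1), so the static position error constant is infinite and e_ss = 1/(1+∞) = 0.

0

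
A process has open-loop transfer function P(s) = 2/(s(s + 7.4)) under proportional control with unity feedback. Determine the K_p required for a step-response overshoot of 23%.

K_p = 38.1

From %OS = 100·exp(−πζ/√(1−ζ²)) = 23%, ζ = −ln(0.23)/√(π²+ln²(0.23)) = 0.4237.
Characteristic equation s² + 7.4s + 2K_p = 0 gives ζ = 7.4/(2√(2K_p)).
Setting ζ = 0.4237: √(2K_p) = 7.4/(2·0.4237) = 8.732, so K_p = 76.24/2 = 38.1.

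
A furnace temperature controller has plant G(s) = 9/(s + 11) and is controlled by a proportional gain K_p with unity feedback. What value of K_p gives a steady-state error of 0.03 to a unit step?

K_p = 39.5

Steady-state error for a unit step on this type-0 loop is 1/(1 + K_p·G(0)).
G(0) = 0.8182. Require 1/(1 + K_p·0.8182) = 0.03, so 1 + 0.8182·K_p = 33.33.
K_p = (33.33 − 1)/0.8182 = 39.5.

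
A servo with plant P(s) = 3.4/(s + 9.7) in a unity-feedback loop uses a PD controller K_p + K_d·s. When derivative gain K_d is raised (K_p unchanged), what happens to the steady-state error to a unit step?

unchanged

K_d affects only the transient (the s-coefficient); the DC loop gain, and hence e_ss, depends only on K_p.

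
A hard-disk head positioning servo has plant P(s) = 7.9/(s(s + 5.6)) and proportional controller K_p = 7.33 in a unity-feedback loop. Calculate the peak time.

From 1 + K_pP(s) = 0: s² + 5.6s + 57.91 = 0 ⇒ ω_n = 7.61, ζ = 0.368.
Damped frequency ω_d = ω_n√(1−ζ²) = 7.076 rad/s, so peak time T_p = π/ω_d = 0.444 s.

T_p = 0.444 s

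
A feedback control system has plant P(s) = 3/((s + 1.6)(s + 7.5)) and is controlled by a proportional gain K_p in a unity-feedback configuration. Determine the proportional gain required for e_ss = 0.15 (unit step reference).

Steady-state error for a unit step on this type-0 loop is 1/(1 + K_p·P(0)).
P(0) = 0.25. Require 1/(1 + K_p·0.25) = 0.15, so 1 + 0.25·K_p = 6.667.
K_p = (6.667 − 1)/0.25 = 22.7.

K_p = 22.7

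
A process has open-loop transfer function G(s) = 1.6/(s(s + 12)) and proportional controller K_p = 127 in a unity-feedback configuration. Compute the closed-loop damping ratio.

With unity feedback the closed-loop characteristic equation is s² + 12s + 127·1.6 = s² + 12s + 203.2 = 0.
Matching s² + 2ζω_n s + ω_n²: ω_n = √203.2 = 14.25 rad/s and 2ζω_n = 12, so ζ = 12/(2·14.25) = 0.421.

ζ = 0.421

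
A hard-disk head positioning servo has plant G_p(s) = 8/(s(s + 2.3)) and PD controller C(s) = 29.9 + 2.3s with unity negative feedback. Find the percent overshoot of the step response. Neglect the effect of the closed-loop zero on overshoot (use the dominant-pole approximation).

5.91%

Forward path: (29.9 + 2.3s)·8/(s(s+2.3)). The closed-loop characteristic equation is s² + (2.3 + 8·2.3)s + 8·29.9 = 0.
That is s² + 20.7s + 239.2 = 0, so ω_n = 15.47 rad/s and ζ = 20.7/(2·15.47) = 0.6692.
%OS = 100·exp(−πζ/√(1−ζ²)) = 5.91%.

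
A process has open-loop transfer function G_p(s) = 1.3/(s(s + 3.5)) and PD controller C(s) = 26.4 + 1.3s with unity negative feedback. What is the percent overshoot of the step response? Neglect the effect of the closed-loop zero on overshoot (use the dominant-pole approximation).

Forward path: (26.4 + 1.3s)·1.3/(s(s+3.5)). The closed-loop characteristic equation is s² + (3.5 + 1.3·1.3)s + 1.3·26.4 = 0.
That is s² + 5.19s + 34.32 = 0, so ω_n = 5.858 rad/s and ζ = 5.19/(2·5.858) = 0.443.
%OS = 100·exp(−πζ/√(1−ζ²)) = 21.2%.

21.2%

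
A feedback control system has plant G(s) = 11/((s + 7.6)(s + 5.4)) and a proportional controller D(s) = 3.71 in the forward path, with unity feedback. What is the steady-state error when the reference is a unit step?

The loop is type 0. Static position error constant K_pos = D(0)·G(0) = 3.71·0.268 = 0.9944.
Steady-state error to a unit step: e_ss = 1/(1+K_pos) = 1/1.994 = 0.501.

0.501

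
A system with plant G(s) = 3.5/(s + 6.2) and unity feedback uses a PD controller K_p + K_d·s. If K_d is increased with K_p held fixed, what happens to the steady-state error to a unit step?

At s = 0 the derivative term contributes nothing: C(0) = K_p regardless of K_d, so K_pos = K_p·G(0) and e_ss are unchanged.

unchanged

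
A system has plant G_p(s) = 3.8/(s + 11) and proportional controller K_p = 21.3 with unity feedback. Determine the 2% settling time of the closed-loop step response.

T_s ≈ 0.0435 s

Closed-loop transfer function: T(s) = K_p·G_p(s)/(1 + K_p·G_p(s)) = 80.94/(s + 11 + 80.94) = 80.94/(s + 91.94).
Time constant τ = 1/91.94 = 0.01088 s, so the 2% settling time is about 4τ = 0.0435 s.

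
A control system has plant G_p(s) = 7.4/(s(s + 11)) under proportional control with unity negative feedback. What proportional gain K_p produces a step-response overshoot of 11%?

K_p = 12.4

From %OS = 100·exp(−πζ/√(1−ζ²)) = 11%, ζ = −ln(0.11)/√(π²+ln²(0.11)) = 0.5749.
Characteristic equation s² + 11s + 7.4K_p = 0 gives ζ = 11/(2√(7.4K_p)).
Setting ζ = 0.5749: √(7.4K_p) = 11/(2·0.5749) = 9.567, so K_p = 91.53/7.4 = 12.4.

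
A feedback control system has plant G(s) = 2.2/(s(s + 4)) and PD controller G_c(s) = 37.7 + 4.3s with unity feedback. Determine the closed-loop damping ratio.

Forward path: (37.7 + 4.3s)·2.2/(s(s+4)). The closed-loop characteristic equation is s² + (4 + 2.2·4.3)s + 2.2·37.7 = 0.
That is s² + 13.46s + 82.94 = 0, so ω_n = 9.107 rad/s and ζ = 13.46/(2·9.107) = 0.739.

ζ = 0.739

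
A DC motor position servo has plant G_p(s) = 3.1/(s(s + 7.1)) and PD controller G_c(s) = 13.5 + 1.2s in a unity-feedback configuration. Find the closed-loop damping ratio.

Forward path: (13.5 + 1.2s)·3.1/(s(s+7.1)). The closed-loop characteristic equation is s² + (7.1 + 3.1·1.2)s + 3.1·13.5 = 0.
That is s² + 10.82s + 41.85 = 0, so ω_n = 6.469 rad/s and ζ = 10.82/(2·6.469) = 0.8363.

ζ = 0.836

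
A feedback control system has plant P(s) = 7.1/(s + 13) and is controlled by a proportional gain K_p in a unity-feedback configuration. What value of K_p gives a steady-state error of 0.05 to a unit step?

K_p = 34.8

For a type-0 loop with proportional control, e_ss = 1/(1 + K_p·P(0)).
P(0) = 0.5462. Require 1/(1 + K_p·0.5462) = 0.05, so 1 + 0.5462·K_p = 20.
K_p = (20 − 1)/0.5462 = 34.8.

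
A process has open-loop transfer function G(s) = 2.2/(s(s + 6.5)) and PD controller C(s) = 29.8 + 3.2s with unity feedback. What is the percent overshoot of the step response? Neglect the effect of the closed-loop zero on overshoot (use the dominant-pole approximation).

Forward path: (29.8 + 3.2s)·2.2/(s(s+6.5)). The closed-loop characteristic equation is s² + (6.5 + 2.2·3.2)s + 2.2·29.8 = 0.
That is s² + 13.54s + 65.56 = 0, so ω_n = 8.097 rad/s and ζ = 13.54/(2·8.097) = 0.8361.
%OS = 100·exp(−πζ/√(1−ζ²)) = 0.832%.

0.832%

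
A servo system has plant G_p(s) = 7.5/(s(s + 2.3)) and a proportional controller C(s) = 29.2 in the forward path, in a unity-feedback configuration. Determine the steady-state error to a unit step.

The open loop C(s)G_p(s) has a pole at the origin (type 1), so the static position error constant is infinite and e_ss = 1/(1+∞) = 0.

0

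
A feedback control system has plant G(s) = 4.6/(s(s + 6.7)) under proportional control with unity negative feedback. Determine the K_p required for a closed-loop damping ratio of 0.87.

Closed-loop characteristic equation: s² + 6.7s + K_p·4.6 = 0.
So ω_n = √(4.6K_p) and 2ζω_n = 6.7, giving ζ = 6.7/(2√(4.6K_p)).
Setting ζ = 0.87: √(4.6K_p) = 6.7/(2·0.87) = 3.851, so K_p = 14.83/4.6 = 3.22.

K_p = 3.22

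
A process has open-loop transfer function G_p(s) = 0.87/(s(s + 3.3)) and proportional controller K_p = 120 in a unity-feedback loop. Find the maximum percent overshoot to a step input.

Closed-loop characteristic equation: s² + 3.3s + 104.4 = 0, so ω_n = 10.22 rad/s and ζ = 3.3/(2·10.22) = 0.1615.
%OS = 100·exp(−πζ/√(1−ζ²)) = 100·exp(−π·0.1615/√0.9739) = 59.8%.

59.8%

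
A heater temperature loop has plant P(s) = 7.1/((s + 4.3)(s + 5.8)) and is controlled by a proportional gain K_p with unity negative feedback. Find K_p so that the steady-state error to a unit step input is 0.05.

For a type-0 loop with proportional control, e_ss = 1/(1 + K_p·P(0)).
P(0) = 0.2847. Require 1/(1 + K_p·0.2847) = 0.05, so 1 + 0.2847·K_p = 20.
K_p = (20 − 1)/0.2847 = 66.7.

K_p = 66.7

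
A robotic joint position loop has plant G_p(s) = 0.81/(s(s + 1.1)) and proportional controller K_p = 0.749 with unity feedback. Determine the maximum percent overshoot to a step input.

From 1 + K_pG_p(s) = 0: s² + 1.1s + 0.6067 = 0 ⇒ ω_n = 0.7789, ζ = 0.7061.
%OS = 100·exp(−πζ/√(1−ζ²)) = 100·exp(−π·0.7061/√0.5014) = 4.36%.

4.36%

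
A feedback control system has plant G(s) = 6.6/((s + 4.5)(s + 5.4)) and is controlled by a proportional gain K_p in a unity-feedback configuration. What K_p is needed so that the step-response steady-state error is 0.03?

K_p = 119

For a type-0 loop with proportional control, e_ss = 1/(1 + K_p·G(0)).
G(0) = 0.2716. Require 1/(1 + K_p·0.2716) = 0.03, so 1 + 0.2716·K_p = 33.33.
K_p = (33.33 − 1)/0.2716 = 119.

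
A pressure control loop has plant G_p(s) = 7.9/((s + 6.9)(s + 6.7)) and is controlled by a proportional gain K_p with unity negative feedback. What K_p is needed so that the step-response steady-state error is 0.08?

K_p = 67.3

The loop is type 0, so e_ss(step) = 1/(1 + K_pos) with K_pos = K_p·G_p(0).
G_p(0) = 0.1709. Require 1/(1 + K_p·0.1709) = 0.08, so 1 + 0.1709·K_p = 12.5.
K_p = (12.5 − 1)/0.1709 = 67.3.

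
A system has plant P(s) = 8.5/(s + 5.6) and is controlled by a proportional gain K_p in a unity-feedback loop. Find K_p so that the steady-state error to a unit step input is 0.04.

K_p = 15.8

The loop is type 0, so e_ss(step) = 1/(1 + K_pos) with K_pos = K_p·P(0).
P(0) = 1.518. Require 1/(1 + K_p·1.518) = 0.04, so 1 + 1.518·K_p = 25.
K_p = (25 − 1)/1.518 = 15.8.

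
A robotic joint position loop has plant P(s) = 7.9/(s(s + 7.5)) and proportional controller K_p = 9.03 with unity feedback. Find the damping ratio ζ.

ζ = 0.444

1 + K_p·P(s) = 0 gives s² + 7.5s + 71.34 = 0.
So ω_n² = 71.34 ⇒ ω_n = 8.446 rad/s, and ζ = 7.5/(2ω_n) = 0.444.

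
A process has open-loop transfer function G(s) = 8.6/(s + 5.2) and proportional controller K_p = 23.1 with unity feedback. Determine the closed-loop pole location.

s = -203.9

Closed-loop transfer function: T(s) = K_p·G(s)/(1 + K_p·G(s)) = 198.7/(s + 5.2 + 198.7) = 198.7/(s + 203.9).
The closed-loop pole is at s = −203.9.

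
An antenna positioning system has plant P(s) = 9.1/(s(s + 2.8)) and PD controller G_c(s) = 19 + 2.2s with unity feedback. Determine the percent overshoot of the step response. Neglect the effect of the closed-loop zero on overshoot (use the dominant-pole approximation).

Forward path: (19 + 2.2s)·9.1/(s(s+2.8)). The closed-loop characteristic equation is s² + (2.8 + 9.1·2.2)s + 9.1·19 = 0.
That is s² + 22.82s + 172.9 = 0, so ω_n = 13.15 rad/s and ζ = 22.82/(2·13.15) = 0.8677.
%OS = 100·exp(−πζ/√(1−ζ²)) = 0.415%.

0.415%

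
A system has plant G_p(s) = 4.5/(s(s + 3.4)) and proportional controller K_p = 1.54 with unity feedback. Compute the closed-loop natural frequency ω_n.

With unity feedback the closed-loop characteristic equation is s² + 3.4s + 1.54·4.5 = s² + 3.4s + 6.93 = 0.
So ω_n² = 6.93 ⇒ ω_n = 2.632 rad/s, and ζ = 3.4/(2ω_n) = 0.646.

ω_n = 2.63 rad/s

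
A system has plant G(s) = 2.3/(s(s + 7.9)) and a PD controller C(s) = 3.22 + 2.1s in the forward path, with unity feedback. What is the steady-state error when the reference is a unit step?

0

The open loop C(s)G(s) has a pole at the origin (type 1), so the static position error constant is infinite and e_ss = 1/(1+∞) = 0.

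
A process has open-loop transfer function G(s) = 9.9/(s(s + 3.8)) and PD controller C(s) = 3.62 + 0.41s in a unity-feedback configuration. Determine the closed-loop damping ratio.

Forward path: (3.62 + 0.41s)·9.9/(s(s+3.8)). The closed-loop characteristic equation is s² + (3.8 + 9.9·0.41)s + 9.9·3.62 = 0.
That is s² + 7.859s + 35.84 = 0, so ω_n = 5.986 rad/s and ζ = 7.859/(2·5.986) = 0.6564.

ζ = 0.656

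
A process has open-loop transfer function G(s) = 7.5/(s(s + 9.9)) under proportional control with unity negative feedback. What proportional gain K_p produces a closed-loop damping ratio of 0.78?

Closed-loop characteristic equation: s² + 9.9s + K_p·7.5 = 0.
So ω_n = √(7.5K_p) and 2ζω_n = 9.9, giving ζ = 9.9/(2√(7.5K_p)).
Setting ζ = 0.78: √(7.5K_p) = 9.9/(2·0.78) = 6.346, so K_p = 40.27/7.5 = 5.37.

K_p = 5.37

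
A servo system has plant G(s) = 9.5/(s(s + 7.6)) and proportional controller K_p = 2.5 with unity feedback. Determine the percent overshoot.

2%

From 1 + K_pG(s) = 0: s² + 7.6s + 23.75 = 0 ⇒ ω_n = 4.873, ζ = 0.7797.
%OS = 100·exp(−πζ/√(1−ζ²)) = 100·exp(−π·0.7797/√0.392) = 2%.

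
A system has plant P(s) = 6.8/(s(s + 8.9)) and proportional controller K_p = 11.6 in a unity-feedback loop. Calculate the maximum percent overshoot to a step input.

16.2%

Closed-loop characteristic equation: s² + 8.9s + 78.88 = 0, so ω_n = 8.881 rad/s and ζ = 8.9/(2·8.881) = 0.501.
%OS = 100·exp(−πζ/√(1−ζ²)) = 100·exp(−π·0.501/√0.749) = 16.2%.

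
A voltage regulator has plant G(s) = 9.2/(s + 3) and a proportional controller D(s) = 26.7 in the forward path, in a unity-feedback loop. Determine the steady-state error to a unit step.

0.0121

The loop is type 0. Static position error constant K_pos = D(0)·G(0) = 26.7·3.067 = 81.88.
Steady-state error to a unit step: e_ss = 1/(1+K_pos) = 1/82.88 = 0.0121.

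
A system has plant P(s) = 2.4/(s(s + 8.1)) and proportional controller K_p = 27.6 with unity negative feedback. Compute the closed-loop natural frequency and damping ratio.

The closed-loop denominator is s(s+8.1) + 27.6·2.4 = s² + 8.1s + 66.24.
So ω_n² = 66.24 ⇒ ω_n = 8.139 rad/s, and ζ = 8.1/(2ω_n) = 0.498.

ω_n = 8.14 rad/s, ζ = 0.498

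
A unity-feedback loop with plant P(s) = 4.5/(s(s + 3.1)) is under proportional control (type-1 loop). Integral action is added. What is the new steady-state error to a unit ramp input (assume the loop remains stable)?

0

The integrator raises the loop to type 2, so K_v → ∞ and e_ss to a ramp is zero.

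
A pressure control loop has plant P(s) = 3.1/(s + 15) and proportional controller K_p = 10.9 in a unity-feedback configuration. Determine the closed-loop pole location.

Closed-loop transfer function: T(s) = K_p·P(s)/(1 + K_p·P(s)) = 33.79/(s + 15 + 33.79) = 33.79/(s + 48.79).
The closed-loop pole is at s = −48.79.

s = -48.79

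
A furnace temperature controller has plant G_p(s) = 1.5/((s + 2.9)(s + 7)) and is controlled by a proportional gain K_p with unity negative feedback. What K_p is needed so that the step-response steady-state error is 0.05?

The loop is type 0, so e_ss(step) = 1/(1 + K_pos) with K_pos = K_p·G_p(0).
G_p(0) = 0.07389. Require 1/(1 + K_p·0.07389) = 0.05, so 1 + 0.07389·K_p = 20.
K_p = (20 − 1)/0.07389 = 257.

K_p = 257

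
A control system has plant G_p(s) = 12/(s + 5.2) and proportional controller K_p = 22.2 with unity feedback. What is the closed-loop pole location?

Closed-loop transfer function: T(s) = K_p·G_p(s)/(1 + K_p·G_p(s)) = 266.4/(s + 5.2 + 266.4) = 266.4/(s + 271.6).
The closed-loop pole is at s = −271.6.

s = -271.6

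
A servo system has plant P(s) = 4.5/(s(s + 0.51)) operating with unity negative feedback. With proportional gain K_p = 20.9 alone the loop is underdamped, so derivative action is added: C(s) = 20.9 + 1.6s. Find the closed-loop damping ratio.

ζ = 0.398

Forward path: (20.9 + 1.6s)·4.5/(s(s+0.51)). The closed-loop characteristic equation is s² + (0.51 + 4.5·1.6)s + 4.5·20.9 = 0.
That is s² + 7.71s + 94.05 = 0, so ω_n = 9.698 rad/s and ζ = 7.71/(2·9.698) = 0.3975.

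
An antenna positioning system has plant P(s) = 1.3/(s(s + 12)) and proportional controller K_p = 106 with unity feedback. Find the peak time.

Closed-loop characteristic equation: s² + 12s + 137.8 = 0, so ω_n = 11.74 rad/s and ζ = 12/(2·11.74) = 0.5111.
Damped frequency ω_d = ω_n√(1−ζ²) = 10.09 rad/s, so peak time T_p = π/ω_d = 0.311 s.

T_p = 0.311 s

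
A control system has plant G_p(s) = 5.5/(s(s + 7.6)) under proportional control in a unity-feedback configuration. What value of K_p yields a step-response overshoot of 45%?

From %OS = 100·exp(−πζ/√(1−ζ²)) = 45%, ζ = −ln(0.45)/√(π²+ln²(0.45)) = 0.2463.
Characteristic equation s² + 7.6s + 5.5K_p = 0 gives ζ = 7.6/(2√(5.5K_p)).
Setting ζ = 0.2463: √(5.5K_p) = 7.6/(2·0.2463) = 15.43, so K_p = 238/5.5 = 43.3.

K_p = 43.3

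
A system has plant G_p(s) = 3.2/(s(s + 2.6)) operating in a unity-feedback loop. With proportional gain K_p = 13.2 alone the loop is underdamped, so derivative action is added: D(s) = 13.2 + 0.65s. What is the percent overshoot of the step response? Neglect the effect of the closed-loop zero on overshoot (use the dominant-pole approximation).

Forward path: (13.2 + 0.65s)·3.2/(s(s+2.6)). The closed-loop characteristic equation is s² + (2.6 + 3.2·0.65)s + 3.2·13.2 = 0.
That is s² + 4.68s + 42.24 = 0, so ω_n = 6.499 rad/s and ζ = 4.68/(2·6.499) = 0.36.
%OS = 100·exp(−πζ/√(1−ζ²)) = 29.7%.

29.7%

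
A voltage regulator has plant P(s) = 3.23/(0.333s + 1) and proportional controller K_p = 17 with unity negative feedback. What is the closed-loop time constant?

τ = 0.00596 s

Closed loop: T(s) = K_p·P/(1+K_p·P) = 54.91/(0.333s + 1 + 54.91), with pole at s = −(1 + 54.91)/0.333 = −167.9.
Closed-loop time constant τ = 1/167.9 = 0.00596 s.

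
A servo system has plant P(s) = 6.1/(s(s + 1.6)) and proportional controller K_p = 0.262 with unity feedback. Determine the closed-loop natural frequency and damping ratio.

ω_n = 1.26 rad/s, ζ = 0.633

The closed-loop denominator is s(s+1.6) + 0.262·6.1 = s² + 1.6s + 1.598.
Matching s² + 2ζω_n s + ω_n²: ω_n = √1.598 = 1.264 rad/s and 2ζω_n = 1.6, so ζ = 1.6/(2·1.264) = 0.633.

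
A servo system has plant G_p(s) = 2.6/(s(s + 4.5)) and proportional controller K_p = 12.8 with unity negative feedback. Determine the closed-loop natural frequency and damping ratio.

The closed-loop denominator is s(s+4.5) + 12.8·2.6 = s² + 4.5s + 33.28.
Matching s² + 2ζω_n s + ω_n²: ω_n = √33.28 = 5.769 rad/s and 2ζω_n = 4.5, so ζ = 4.5/(2·5.769) = 0.39.

ω_n = 5.77 rad/s, ζ = 0.39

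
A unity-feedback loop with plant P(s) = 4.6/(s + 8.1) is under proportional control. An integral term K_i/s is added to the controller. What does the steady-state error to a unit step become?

0

The integrator makes K_pos = lim_{s→0} C(s)G(s) infinite, so e_ss = 1/(1+K_pos) = 0.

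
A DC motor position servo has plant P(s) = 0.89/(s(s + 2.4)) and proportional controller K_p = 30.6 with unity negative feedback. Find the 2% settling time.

The closed-loop denominator s² + 2.4s + 27.23 gives ω_n = √27.23 = 5.219 and ζ = 2.4/(2ω_n) = 0.2299.
2% settling time T_s ≈ 4/(ζω_n) = 4/1.2 = 3.33 s.

T_s ≈ 3.33 s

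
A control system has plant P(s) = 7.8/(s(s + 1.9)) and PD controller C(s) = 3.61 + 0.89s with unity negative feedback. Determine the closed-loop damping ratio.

Forward path: (3.61 + 0.89s)·7.8/(s(s+1.9)). The closed-loop characteristic equation is s² + (1.9 + 7.8·0.89)s + 7.8·3.61 = 0.
That is s² + 8.842s + 28.16 = 0, so ω_n = 5.306 rad/s and ζ = 8.842/(2·5.306) = 0.8331.

ζ = 0.833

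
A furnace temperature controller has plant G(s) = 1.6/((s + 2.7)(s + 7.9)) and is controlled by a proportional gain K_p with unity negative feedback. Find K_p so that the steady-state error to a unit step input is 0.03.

For a type-0 loop with proportional control, e_ss = 1/(1 + K_p·G(0)).
G(0) = 0.07501. Require 1/(1 + K_p·0.07501) = 0.03, so 1 + 0.07501·K_p = 33.33.
K_p = (33.33 − 1)/0.07501 = 431.

K_p = 431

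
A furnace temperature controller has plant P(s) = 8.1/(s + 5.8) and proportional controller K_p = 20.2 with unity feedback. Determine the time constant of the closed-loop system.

τ = 0.0059 s

Closed-loop transfer function: T(s) = K_p·P(s)/(1 + K_p·P(s)) = 163.6/(s + 5.8 + 163.6) = 163.6/(s + 169.4).
Time constant τ = 1/169.4 = 0.0059 s.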